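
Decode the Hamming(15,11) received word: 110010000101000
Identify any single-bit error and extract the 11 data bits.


Syndrome = 0: no error detected

Data: 01000101000 (no errors)


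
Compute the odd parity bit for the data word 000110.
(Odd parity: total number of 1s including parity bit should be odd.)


Number of 1s in data: 2
Parity bit: 1

1


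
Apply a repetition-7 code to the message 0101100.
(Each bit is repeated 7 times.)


Each bit -> 7 copies

0000000111111100000001111111111111100000000000000


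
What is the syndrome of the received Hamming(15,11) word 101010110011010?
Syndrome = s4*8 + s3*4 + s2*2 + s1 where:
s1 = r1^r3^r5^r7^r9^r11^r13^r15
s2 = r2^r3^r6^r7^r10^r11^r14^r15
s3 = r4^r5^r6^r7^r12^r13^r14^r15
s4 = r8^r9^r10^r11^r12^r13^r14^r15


s1=1, s2=0, s3=0, s4=0

Syndrome = 1 (error at position 1)


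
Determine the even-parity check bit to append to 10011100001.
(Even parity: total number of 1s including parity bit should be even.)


Number of 1s in data: 5
Parity bit: 1

1


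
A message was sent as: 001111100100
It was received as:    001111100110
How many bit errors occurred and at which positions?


XOR: 000000000010

1 error(s) at position(s): 10


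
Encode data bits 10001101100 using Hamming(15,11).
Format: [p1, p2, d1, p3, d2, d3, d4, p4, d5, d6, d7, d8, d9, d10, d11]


Parity bits: p1=1, p2=0, p3=0, p4=0

101000001101100


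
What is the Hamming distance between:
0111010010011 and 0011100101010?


XOR: 0100110111001
Count of 1s: 7

7


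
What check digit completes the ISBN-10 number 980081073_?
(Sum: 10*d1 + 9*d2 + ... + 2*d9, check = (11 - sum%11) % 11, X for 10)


Weighted sum: 242
242 mod 11 = 0

Check digit: 0


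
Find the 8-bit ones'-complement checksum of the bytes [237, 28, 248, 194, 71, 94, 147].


Sum = 1019 mod 256 = 251
Complement = 4

4


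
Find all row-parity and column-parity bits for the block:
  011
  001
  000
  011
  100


Row parities: 01001
Column parities: 101

Row P: 01001, Col P: 101, Corner: 0


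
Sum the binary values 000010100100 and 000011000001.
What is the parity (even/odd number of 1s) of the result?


000010100100 = 164
000011000001 = 193
Sum = 357 = 101100101
1s count = 5

odd parity (5 ones in 101100101)


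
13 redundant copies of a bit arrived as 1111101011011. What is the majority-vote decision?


Ones: 10 out of 13
Threshold: 7

1 (10/13 voted 1)


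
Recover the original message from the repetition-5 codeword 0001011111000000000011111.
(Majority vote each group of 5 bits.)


Groups: 00010, 11111, 00000, 00000, 11111
Majority votes: 01001

01001


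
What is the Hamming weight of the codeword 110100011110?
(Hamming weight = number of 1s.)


Counting 1s in 110100011110

7


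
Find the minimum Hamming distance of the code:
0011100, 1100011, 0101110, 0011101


Comparing all pairs, minimum distance: 1
Can detect 0 errors, correct 0 errors

1


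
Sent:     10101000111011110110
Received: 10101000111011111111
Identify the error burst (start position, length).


XOR: 00000000000000001001

Burst at position 16, length 4


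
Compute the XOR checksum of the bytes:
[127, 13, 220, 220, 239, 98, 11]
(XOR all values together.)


XOR chain: 127 ^ 13 ^ 220 ^ 220 ^ 239 ^ 98 ^ 11 = 244

244


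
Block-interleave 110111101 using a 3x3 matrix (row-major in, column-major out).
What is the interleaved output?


Matrix:
  110
  111
  101
Read columns: 111110011

111110011


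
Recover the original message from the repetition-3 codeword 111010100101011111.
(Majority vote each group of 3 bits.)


Groups: 111, 010, 100, 101, 011, 111
Majority votes: 100111

100111


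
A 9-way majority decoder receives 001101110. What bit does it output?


Ones: 5 out of 9
Threshold: 5

1 (5/9 voted 1)


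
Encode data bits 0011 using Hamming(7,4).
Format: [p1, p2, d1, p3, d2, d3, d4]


Parity bits: p1=1, p2=0, p3=0

1000011


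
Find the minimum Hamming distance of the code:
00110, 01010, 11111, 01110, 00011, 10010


Comparing all pairs, minimum distance: 1
Can detect 0 errors, correct 0 errors

1


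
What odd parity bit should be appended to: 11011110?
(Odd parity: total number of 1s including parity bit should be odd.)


Number of 1s in data: 6
Parity bit: 1

1


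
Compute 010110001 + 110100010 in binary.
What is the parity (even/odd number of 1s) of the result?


010110001 = 177
110100010 = 418
Sum = 595 = 1001010011
1s count = 5

odd parity (5 ones in 1001010011)


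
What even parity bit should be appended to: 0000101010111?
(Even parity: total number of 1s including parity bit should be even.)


Number of 1s in data: 6
Parity bit: 0

0


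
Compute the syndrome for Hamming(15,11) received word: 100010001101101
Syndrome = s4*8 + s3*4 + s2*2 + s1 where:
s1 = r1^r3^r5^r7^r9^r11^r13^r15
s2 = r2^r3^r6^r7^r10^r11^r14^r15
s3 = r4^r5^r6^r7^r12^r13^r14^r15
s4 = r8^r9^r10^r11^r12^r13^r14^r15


s1=1, s2=0, s3=0, s4=1

Syndrome = 9 (error at position 9)


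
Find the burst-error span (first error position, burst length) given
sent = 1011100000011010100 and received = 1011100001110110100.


XOR: 0000000001101100000

Burst at position 9, length 5


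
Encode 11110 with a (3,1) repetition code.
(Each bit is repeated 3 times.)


Each bit -> 3 copies

111111111111000


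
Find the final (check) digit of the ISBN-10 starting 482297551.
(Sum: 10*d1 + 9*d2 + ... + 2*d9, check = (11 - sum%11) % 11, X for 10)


Weighted sum: 268
268 mod 11 = 4

Check digit: 7


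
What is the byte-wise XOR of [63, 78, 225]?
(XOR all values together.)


XOR chain: 63 ^ 78 ^ 225 = 144

144


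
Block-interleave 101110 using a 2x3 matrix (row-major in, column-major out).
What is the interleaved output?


Matrix:
  101
  110
Read columns: 110110

110110


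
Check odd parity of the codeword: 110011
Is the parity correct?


Number of 1s: 4

No, parity error (4 ones)


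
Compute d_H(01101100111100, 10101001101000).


XOR: 11000101010100
Count of 1s: 6

6


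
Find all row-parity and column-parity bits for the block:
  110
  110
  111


Row parities: 001
Column parities: 111

Row P: 001, Col P: 111, Corner: 1


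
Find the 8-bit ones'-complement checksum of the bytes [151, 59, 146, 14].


Sum = 370 mod 256 = 114
Complement = 141

141


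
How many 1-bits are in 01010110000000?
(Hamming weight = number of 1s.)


Counting 1s in 01010110000000

4


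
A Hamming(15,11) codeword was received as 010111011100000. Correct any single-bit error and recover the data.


Syndrome = 14: error at position 14

Data: 01101100010 (corrected bit 14)


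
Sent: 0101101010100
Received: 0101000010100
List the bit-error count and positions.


XOR: 0000101000000

2 error(s) at position(s): 4, 6


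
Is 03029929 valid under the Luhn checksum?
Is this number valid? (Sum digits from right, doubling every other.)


Luhn sum = 36
36 mod 10 = 6

Invalid (Luhn sum mod 10 = 6)


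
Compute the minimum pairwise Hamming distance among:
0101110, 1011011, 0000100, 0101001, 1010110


Comparing all pairs, minimum distance: 3
Can detect 2 errors, correct 1 errors

3


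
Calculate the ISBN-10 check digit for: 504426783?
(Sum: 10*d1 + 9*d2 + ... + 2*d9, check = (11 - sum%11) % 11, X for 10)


Weighted sum: 210
210 mod 11 = 1

Check digit: X


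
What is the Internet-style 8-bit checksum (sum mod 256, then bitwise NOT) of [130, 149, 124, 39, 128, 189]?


Sum = 759 mod 256 = 247
Complement = 8

8


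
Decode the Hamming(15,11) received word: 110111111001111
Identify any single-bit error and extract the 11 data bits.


Syndrome = 2: error at position 2

Data: 01111001111 (corrected bit 2)


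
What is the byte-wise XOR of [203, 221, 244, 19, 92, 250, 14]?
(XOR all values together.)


XOR chain: 203 ^ 221 ^ 244 ^ 19 ^ 92 ^ 250 ^ 14 = 89

89


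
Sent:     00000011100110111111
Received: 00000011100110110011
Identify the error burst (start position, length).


XOR: 00000000000000001100

Burst at position 16, length 2


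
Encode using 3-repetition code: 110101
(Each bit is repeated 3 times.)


Each bit -> 3 copies

111111000111000111


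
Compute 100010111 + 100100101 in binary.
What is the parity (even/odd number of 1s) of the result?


100010111 = 279
100100101 = 293
Sum = 572 = 1000111100
1s count = 5

odd parity (5 ones in 1000111100)


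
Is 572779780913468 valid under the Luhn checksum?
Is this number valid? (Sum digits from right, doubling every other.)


Luhn sum = 78
78 mod 10 = 8

Invalid (Luhn sum mod 10 = 8)


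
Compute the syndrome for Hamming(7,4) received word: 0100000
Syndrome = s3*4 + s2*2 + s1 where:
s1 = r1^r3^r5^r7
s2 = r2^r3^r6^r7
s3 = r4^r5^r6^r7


s1=0, s2=1, s3=0

Syndrome = 2 (error at position 2)


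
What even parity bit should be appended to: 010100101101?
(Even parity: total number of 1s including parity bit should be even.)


Number of 1s in data: 6
Parity bit: 0

0


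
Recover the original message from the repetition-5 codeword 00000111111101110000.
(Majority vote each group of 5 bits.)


Groups: 00000, 11111, 11011, 10000
Majority votes: 0110

0110


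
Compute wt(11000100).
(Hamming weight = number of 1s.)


Counting 1s in 11000100

3


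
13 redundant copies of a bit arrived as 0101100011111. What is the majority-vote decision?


Ones: 8 out of 13
Threshold: 7

1 (8/13 voted 1)


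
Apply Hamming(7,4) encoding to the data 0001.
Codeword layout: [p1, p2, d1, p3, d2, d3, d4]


Parity bits: p1=1, p2=1, p3=1

1101001


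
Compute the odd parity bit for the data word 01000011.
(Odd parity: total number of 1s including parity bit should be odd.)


Number of 1s in data: 3
Parity bit: 0

0


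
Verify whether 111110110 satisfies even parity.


Number of 1s: 7

No, parity error (7 ones)


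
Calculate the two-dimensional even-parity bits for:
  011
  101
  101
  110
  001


Row parities: 00001
Column parities: 100

Row P: 00001, Col P: 100, Corner: 1


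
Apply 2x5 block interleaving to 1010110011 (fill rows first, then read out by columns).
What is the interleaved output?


Matrix:
  10101
  10011
Read columns: 1100100111

1100100111


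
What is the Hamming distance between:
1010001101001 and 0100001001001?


XOR: 1110000100000
Count of 1s: 4

4


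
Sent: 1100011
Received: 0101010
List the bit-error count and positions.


XOR: 1001001

3 error(s) at position(s): 0, 3, 6


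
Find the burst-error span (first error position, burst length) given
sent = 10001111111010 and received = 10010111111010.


XOR: 00011000000000

Burst at position 3, length 2


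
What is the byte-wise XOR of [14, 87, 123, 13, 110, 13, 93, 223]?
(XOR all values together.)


XOR chain: 14 ^ 87 ^ 123 ^ 13 ^ 110 ^ 13 ^ 93 ^ 223 = 206

206


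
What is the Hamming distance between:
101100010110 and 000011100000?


XOR: 101111110110
Count of 1s: 9

9


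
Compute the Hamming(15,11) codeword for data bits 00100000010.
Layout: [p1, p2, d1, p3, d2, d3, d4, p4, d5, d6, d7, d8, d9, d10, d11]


Parity bits: p1=0, p2=0, p3=0, p4=1

000001010000010


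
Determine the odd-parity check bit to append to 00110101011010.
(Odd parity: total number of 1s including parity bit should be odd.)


Number of 1s in data: 7
Parity bit: 0

0


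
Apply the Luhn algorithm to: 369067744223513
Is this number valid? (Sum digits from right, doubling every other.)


Luhn sum = 67
67 mod 10 = 7

Invalid (Luhn sum mod 10 = 7)


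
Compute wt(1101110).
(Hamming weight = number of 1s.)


Counting 1s in 1101110

5


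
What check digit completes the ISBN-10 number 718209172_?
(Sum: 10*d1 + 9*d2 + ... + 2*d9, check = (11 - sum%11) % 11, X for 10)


Weighted sum: 231
231 mod 11 = 0

Check digit: 0


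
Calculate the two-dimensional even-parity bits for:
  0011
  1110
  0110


Row parities: 010
Column parities: 1011

Row P: 010, Col P: 1011, Corner: 1


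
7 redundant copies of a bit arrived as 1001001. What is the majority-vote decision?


Ones: 3 out of 7
Threshold: 4

0 (3/7 voted 1)


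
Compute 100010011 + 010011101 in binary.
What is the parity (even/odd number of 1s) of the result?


100010011 = 275
010011101 = 157
Sum = 432 = 110110000
1s count = 4

even parity (4 ones in 110110000)


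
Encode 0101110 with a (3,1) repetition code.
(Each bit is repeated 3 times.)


Each bit -> 3 copies

000111000111111111000


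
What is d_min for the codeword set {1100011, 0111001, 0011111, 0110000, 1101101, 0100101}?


Comparing all pairs, minimum distance: 2
Can detect 1 errors, correct 0 errors

2


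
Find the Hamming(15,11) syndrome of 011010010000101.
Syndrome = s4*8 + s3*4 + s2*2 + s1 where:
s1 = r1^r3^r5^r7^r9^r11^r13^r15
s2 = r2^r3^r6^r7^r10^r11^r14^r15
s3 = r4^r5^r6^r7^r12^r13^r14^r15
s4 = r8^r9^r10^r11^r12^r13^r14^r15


s1=0, s2=1, s3=1, s4=1

Syndrome = 14 (error at position 14)


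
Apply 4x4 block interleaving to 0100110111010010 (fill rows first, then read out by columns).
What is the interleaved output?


Matrix:
  0100
  1101
  1101
  0010
Read columns: 0110111000010110

0110111000010110


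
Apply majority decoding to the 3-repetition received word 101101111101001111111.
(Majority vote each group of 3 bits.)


Groups: 101, 101, 111, 101, 001, 111, 111
Majority votes: 1111011

1111011


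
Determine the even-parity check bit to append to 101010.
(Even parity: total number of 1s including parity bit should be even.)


Number of 1s in data: 3
Parity bit: 1

1


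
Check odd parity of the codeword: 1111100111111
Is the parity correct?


Number of 1s: 11

Yes, parity is correct (11 ones)


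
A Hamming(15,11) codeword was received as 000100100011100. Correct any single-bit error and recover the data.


Syndrome = 9: error at position 9

Data: 00011011100 (corrected bit 9)


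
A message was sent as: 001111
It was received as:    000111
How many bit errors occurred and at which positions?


XOR: 001000

1 error(s) at position(s): 2


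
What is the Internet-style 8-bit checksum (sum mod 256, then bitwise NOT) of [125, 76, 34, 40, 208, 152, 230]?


Sum = 865 mod 256 = 97
Complement = 158

158


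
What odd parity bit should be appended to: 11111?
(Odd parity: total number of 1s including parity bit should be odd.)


Number of 1s in data: 5
Parity bit: 0

0


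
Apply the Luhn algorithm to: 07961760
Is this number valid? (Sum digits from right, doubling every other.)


Luhn sum = 34
34 mod 10 = 4

Invalid (Luhn sum mod 10 = 4)


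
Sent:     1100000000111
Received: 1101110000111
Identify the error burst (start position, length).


XOR: 0001110000000

Burst at position 3, length 3


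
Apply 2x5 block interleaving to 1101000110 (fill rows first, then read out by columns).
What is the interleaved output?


Matrix:
  11010
  00110
Read columns: 1010011100

1010011100


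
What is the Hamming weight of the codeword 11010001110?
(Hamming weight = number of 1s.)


Counting 1s in 11010001110

6


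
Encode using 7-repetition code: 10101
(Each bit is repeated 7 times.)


Each bit -> 7 copies

11111110000000111111100000001111111


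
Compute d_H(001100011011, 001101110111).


XOR: 000001101100
Count of 1s: 4

4


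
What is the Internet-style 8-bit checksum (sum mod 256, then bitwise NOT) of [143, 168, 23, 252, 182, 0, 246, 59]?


Sum = 1073 mod 256 = 49
Complement = 206

206


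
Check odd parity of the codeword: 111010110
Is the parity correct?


Number of 1s: 6

No, parity error (6 ones)


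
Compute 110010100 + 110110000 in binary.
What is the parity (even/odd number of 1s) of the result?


110010100 = 404
110110000 = 432
Sum = 836 = 1101000100
1s count = 4

even parity (4 ones in 1101000100)


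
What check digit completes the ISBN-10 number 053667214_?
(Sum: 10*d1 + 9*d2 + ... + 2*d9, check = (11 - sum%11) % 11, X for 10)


Weighted sum: 201
201 mod 11 = 3

Check digit: 8


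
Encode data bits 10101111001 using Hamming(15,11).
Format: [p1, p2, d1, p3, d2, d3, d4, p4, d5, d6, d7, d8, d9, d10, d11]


Parity bits: p1=0, p2=1, p3=1, p4=1

011101011111001


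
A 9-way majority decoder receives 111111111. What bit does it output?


Ones: 9 out of 9
Threshold: 5

1 (9/9 voted 1)


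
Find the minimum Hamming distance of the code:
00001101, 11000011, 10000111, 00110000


Comparing all pairs, minimum distance: 2
Can detect 1 errors, correct 0 errors

2


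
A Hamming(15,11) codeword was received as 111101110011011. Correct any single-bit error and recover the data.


Syndrome = 11: error at position 11

Data: 10110001011 (corrected bit 11)


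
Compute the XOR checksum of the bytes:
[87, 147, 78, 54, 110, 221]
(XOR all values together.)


XOR chain: 87 ^ 147 ^ 78 ^ 54 ^ 110 ^ 221 = 15

15


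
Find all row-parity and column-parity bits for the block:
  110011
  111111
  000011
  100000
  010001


Row parities: 00010
Column parities: 111110

Row P: 00010, Col P: 111110, Corner: 1


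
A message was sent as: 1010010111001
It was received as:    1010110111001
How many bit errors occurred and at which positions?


XOR: 0000100000000

1 error(s) at position(s): 4


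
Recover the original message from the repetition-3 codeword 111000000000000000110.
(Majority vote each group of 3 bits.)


Groups: 111, 000, 000, 000, 000, 000, 110
Majority votes: 1000001

1000001


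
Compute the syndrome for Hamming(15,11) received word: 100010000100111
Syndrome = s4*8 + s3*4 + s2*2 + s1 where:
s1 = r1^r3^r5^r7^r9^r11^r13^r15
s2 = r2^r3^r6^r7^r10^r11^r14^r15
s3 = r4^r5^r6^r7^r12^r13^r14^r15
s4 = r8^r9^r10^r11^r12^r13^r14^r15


s1=0, s2=1, s3=0, s4=0

Syndrome = 2 (error at position 2)


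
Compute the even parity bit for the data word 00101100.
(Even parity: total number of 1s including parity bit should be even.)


Number of 1s in data: 3
Parity bit: 1

1


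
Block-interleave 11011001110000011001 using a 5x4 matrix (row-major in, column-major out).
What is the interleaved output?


Matrix:
  1101
  1001
  1100
  0001
  1001
Read columns: 11101101000000011011

11101101000000011011


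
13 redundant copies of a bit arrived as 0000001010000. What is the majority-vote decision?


Ones: 2 out of 13
Threshold: 7

0 (2/13 voted 1)


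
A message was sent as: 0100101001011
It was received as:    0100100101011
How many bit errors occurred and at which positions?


XOR: 0000001100000

2 error(s) at position(s): 6, 7


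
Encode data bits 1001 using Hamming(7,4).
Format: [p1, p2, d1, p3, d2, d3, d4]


Parity bits: p1=0, p2=0, p3=1

0011001


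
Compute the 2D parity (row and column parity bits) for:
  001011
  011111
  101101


Row parities: 110
Column parities: 111001

Row P: 110, Col P: 111001, Corner: 0


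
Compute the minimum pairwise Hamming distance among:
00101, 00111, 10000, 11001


Comparing all pairs, minimum distance: 1
Can detect 0 errors, correct 0 errors

1


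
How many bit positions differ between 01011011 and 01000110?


XOR: 00011101
Count of 1s: 4

4


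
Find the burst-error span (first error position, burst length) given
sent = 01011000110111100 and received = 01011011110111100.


XOR: 00000011000000000

Burst at position 6, length 2


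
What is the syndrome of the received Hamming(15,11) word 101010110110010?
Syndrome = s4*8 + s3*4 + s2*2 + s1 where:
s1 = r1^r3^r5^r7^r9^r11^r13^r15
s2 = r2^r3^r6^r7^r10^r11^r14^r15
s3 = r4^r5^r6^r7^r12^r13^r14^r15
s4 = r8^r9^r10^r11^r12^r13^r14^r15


s1=1, s2=1, s3=1, s4=0

Syndrome = 7 (error at position 7)


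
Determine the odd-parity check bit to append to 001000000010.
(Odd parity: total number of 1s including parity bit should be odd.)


Number of 1s in data: 2
Parity bit: 1

1


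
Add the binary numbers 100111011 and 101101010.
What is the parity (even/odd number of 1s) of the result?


100111011 = 315
101101010 = 362
Sum = 677 = 1010100101
1s count = 5

odd parity (5 ones in 1010100101)


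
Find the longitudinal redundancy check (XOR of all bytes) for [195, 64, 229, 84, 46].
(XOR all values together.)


XOR chain: 195 ^ 64 ^ 229 ^ 84 ^ 46 = 28

28


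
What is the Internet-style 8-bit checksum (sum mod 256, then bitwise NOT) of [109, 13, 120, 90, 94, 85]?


Sum = 511 mod 256 = 255
Complement = 0

0


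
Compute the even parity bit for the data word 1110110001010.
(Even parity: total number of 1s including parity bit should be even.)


Number of 1s in data: 7
Parity bit: 1

1


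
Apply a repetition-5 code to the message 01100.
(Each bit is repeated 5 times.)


Each bit -> 5 copies

0000011111111110000000000


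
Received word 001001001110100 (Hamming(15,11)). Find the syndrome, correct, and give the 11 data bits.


Syndrome = 0: no error detected

Data: 10101110100 (no errors)


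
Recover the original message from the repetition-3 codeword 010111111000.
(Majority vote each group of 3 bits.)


Groups: 010, 111, 111, 000
Majority votes: 0110

0110


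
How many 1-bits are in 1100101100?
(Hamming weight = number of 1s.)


Counting 1s in 1100101100

5


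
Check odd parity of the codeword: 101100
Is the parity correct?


Number of 1s: 3

Yes, parity is correct (3 ones)


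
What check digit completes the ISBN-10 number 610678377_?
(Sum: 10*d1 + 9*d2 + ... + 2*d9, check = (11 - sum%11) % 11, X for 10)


Weighted sum: 240
240 mod 11 = 9

Check digit: 2


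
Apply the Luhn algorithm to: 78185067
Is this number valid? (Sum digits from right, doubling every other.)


Luhn sum = 34
34 mod 10 = 4

Invalid (Luhn sum mod 10 = 4)


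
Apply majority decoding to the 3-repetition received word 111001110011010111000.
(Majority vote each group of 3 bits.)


Groups: 111, 001, 110, 011, 010, 111, 000
Majority votes: 1011010

1011010


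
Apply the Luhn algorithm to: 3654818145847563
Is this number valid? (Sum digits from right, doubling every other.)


Luhn sum = 73
73 mod 10 = 3

Invalid (Luhn sum mod 10 = 3)


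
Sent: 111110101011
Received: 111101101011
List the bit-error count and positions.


XOR: 000011000000

2 error(s) at position(s): 4, 5


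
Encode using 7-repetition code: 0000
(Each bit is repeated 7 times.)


Each bit -> 7 copies

0000000000000000000000000000


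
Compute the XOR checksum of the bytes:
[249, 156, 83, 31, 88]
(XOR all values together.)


XOR chain: 249 ^ 156 ^ 83 ^ 31 ^ 88 = 113

113


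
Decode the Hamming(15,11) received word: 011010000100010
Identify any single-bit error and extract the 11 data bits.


Syndrome = 0: no error detected

Data: 11000100010 (no errors)


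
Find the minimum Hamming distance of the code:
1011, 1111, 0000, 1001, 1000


Comparing all pairs, minimum distance: 1
Can detect 0 errors, correct 0 errors

1


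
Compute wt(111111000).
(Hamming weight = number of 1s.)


Counting 1s in 111111000

6


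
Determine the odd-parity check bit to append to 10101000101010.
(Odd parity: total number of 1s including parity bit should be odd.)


Number of 1s in data: 6
Parity bit: 1

1


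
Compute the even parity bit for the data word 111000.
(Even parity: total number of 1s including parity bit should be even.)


Number of 1s in data: 3
Parity bit: 1

1


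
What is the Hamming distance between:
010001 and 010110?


XOR: 000111
Count of 1s: 3

3


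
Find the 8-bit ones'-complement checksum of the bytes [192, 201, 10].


Sum = 403 mod 256 = 147
Complement = 108

108


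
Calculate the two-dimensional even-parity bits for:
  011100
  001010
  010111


Row parities: 100
Column parities: 000001

Row P: 100, Col P: 000001, Corner: 1


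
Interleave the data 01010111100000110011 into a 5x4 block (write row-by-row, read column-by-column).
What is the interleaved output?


Matrix:
  0101
  0111
  1000
  0011
  0011
Read columns: 00100110000101111011

00100110000101111011


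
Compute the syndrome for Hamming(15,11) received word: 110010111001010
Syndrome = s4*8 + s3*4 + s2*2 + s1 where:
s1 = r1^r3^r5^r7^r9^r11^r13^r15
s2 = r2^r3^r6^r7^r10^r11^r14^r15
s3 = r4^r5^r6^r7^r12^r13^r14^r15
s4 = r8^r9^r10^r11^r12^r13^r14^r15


s1=0, s2=1, s3=0, s4=0

Syndrome = 2 (error at position 2)


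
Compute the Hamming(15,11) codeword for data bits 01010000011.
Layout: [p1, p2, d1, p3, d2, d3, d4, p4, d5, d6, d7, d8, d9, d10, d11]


Parity bits: p1=1, p2=1, p3=0, p4=0

110010100000011


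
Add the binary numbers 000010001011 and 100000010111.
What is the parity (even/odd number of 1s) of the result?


000010001011 = 139
100000010111 = 2071
Sum = 2210 = 100010100010
1s count = 4

even parity (4 ones in 100010100010)


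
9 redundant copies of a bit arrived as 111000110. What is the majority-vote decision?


Ones: 5 out of 9
Threshold: 5

1 (5/9 voted 1)


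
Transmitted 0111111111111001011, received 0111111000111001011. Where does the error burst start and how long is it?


XOR: 0000000111000000000

Burst at position 7, length 3


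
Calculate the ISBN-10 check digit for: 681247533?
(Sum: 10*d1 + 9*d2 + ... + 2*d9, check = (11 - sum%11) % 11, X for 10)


Weighted sum: 248
248 mod 11 = 6

Check digit: 5


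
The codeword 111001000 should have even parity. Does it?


Number of 1s: 4

Yes, parity is correct (4 ones)


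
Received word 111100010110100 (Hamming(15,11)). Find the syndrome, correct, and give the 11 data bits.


Syndrome = 0: no error detected

Data: 10000110100 (no errors)


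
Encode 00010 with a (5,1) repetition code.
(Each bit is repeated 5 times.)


Each bit -> 5 copies

0000000000000001111100000


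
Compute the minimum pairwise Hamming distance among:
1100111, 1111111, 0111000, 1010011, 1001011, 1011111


Comparing all pairs, minimum distance: 1
Can detect 0 errors, correct 0 errors

1


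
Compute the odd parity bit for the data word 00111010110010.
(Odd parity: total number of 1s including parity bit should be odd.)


Number of 1s in data: 7
Parity bit: 0

0


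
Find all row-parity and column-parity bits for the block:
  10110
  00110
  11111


Row parities: 101
Column parities: 01111

Row P: 101, Col P: 01111, Corner: 0


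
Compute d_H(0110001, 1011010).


XOR: 1101011
Count of 1s: 5

5


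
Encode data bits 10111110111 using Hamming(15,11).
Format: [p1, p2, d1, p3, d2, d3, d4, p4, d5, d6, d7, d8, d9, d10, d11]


Parity bits: p1=0, p2=1, p3=1, p4=0

011101101110111


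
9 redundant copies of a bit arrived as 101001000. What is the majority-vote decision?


Ones: 3 out of 9
Threshold: 5

0 (3/9 voted 1)


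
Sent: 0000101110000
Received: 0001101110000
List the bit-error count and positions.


XOR: 0001000000000

1 error(s) at position(s): 3


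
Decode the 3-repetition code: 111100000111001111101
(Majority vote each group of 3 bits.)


Groups: 111, 100, 000, 111, 001, 111, 101
Majority votes: 1001011

1001011


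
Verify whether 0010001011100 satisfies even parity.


Number of 1s: 5

No, parity error (5 ones)


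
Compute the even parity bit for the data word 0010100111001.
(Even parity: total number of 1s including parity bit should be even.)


Number of 1s in data: 6
Parity bit: 0

0


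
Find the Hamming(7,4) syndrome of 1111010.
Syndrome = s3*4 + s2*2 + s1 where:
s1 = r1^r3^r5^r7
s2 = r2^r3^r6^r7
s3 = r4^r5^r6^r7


s1=0, s2=1, s3=0

Syndrome = 2 (error at position 2)


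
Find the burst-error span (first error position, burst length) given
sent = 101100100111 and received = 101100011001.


XOR: 000000111110

Burst at position 6, length 5


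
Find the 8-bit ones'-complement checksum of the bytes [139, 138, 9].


Sum = 286 mod 256 = 30
Complement = 225

225


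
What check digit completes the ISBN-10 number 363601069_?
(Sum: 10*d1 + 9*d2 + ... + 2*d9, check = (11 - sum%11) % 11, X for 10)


Weighted sum: 191
191 mod 11 = 4

Check digit: 7


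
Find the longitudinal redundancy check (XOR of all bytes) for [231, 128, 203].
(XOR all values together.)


XOR chain: 231 ^ 128 ^ 203 = 172

172


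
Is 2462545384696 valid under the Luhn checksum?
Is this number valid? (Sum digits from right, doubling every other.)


Luhn sum = 81
81 mod 10 = 1

Invalid (Luhn sum mod 10 = 1)


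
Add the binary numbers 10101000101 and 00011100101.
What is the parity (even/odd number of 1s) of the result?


10101000101 = 1349
00011100101 = 229
Sum = 1578 = 11000101010
1s count = 5

odd parity (5 ones in 11000101010)


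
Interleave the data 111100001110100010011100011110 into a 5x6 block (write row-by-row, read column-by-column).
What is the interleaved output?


Matrix:
  111100
  001110
  100010
  011100
  011110
Read columns: 101001001111011110110110100000

101001001111011110110110100000


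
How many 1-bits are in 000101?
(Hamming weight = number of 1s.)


Counting 1s in 000101

2


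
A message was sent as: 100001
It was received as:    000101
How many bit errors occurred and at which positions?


XOR: 100100

2 error(s) at position(s): 0, 3


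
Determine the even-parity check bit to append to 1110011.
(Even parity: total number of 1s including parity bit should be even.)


Number of 1s in data: 5
Parity bit: 1

1


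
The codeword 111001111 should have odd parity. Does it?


Number of 1s: 7

Yes, parity is correct (7 ones)


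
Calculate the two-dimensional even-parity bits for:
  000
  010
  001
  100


Row parities: 0111
Column parities: 111

Row P: 0111, Col P: 111, Corner: 1


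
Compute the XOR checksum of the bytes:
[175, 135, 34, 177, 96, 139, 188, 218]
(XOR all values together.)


XOR chain: 175 ^ 135 ^ 34 ^ 177 ^ 96 ^ 139 ^ 188 ^ 218 = 54

54


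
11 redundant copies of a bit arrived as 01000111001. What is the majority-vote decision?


Ones: 5 out of 11
Threshold: 6

0 (5/11 voted 1)


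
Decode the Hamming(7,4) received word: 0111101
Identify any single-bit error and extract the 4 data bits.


Syndrome = 7: error at position 7

Data: 1100 (corrected bit 7)


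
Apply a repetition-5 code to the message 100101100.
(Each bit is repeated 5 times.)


Each bit -> 5 copies

111110000000000111110000011111111110000000000


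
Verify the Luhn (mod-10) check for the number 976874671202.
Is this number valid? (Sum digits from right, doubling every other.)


Luhn sum = 52
52 mod 10 = 2

Invalid (Luhn sum mod 10 = 2)


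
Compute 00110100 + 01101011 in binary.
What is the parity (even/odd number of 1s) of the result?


00110100 = 52
01101011 = 107
Sum = 159 = 10011111
1s count = 6

even parity (6 ones in 10011111)


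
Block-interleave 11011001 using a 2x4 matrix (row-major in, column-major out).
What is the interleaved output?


Matrix:
  1101
  1001
Read columns: 11100011

11100011


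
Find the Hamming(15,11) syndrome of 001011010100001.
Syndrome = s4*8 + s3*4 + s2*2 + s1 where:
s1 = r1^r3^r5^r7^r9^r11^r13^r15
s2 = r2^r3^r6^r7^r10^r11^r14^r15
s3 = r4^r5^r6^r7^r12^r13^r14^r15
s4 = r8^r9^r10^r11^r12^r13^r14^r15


s1=1, s2=0, s3=1, s4=1

Syndrome = 13 (error at position 13)


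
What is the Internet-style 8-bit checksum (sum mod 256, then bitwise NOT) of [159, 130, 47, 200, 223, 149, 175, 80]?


Sum = 1163 mod 256 = 139
Complement = 116

116


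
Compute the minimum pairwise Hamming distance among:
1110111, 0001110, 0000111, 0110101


Comparing all pairs, minimum distance: 2
Can detect 1 errors, correct 0 errors

2


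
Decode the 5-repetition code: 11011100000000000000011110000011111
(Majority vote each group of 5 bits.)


Groups: 11011, 10000, 00000, 00000, 01111, 00000, 11111
Majority votes: 1000101

1000101


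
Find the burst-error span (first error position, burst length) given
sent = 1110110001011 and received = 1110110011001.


XOR: 0000000010010

Burst at position 8, length 4


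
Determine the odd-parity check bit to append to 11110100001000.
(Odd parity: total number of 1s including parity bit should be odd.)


Number of 1s in data: 6
Parity bit: 1

1


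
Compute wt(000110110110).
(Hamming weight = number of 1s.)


Counting 1s in 000110110110

6


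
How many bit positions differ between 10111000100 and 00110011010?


XOR: 10001011110
Count of 1s: 6

6


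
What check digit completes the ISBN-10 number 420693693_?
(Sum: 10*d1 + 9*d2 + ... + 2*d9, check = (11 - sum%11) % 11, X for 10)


Weighted sum: 226
226 mod 11 = 6

Check digit: 5


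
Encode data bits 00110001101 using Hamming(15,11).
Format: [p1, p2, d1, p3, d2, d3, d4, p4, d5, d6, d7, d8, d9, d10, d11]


Parity bits: p1=1, p2=1, p3=1, p4=1

110101110001101


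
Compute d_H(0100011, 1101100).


XOR: 1001111
Count of 1s: 5

5


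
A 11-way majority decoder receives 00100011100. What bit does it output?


Ones: 4 out of 11
Threshold: 6

0 (4/11 voted 1)


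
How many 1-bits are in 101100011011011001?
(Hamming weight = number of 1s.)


Counting 1s in 101100011011011001

10


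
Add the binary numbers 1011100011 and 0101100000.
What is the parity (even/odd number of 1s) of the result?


1011100011 = 739
0101100000 = 352
Sum = 1091 = 10001000011
1s count = 4

even parity (4 ones in 10001000011)


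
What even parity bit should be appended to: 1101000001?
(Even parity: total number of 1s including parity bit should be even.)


Number of 1s in data: 4
Parity bit: 0

0


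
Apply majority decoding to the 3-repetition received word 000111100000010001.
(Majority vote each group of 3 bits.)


Groups: 000, 111, 100, 000, 010, 001
Majority votes: 010000

010000


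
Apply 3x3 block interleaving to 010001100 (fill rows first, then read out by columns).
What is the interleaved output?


Matrix:
  010
  001
  100
Read columns: 001100010

001100010


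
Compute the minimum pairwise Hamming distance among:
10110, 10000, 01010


Comparing all pairs, minimum distance: 2
Can detect 1 errors, correct 0 errors

2


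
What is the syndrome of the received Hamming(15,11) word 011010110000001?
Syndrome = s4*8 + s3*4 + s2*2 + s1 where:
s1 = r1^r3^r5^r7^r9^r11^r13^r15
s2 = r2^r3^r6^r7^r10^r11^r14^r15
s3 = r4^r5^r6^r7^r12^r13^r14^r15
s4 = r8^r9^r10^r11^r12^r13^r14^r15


s1=0, s2=0, s3=1, s4=0

Syndrome = 4 (error at position 4)


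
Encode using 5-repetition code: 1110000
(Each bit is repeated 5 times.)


Each bit -> 5 copies

11111111111111100000000000000000000


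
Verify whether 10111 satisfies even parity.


Number of 1s: 4

Yes, parity is correct (4 ones)


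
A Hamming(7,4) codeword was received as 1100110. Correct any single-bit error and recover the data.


Syndrome = 0: no error detected

Data: 0110 (no errors)


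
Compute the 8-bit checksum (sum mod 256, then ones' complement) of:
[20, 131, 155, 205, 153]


Sum = 664 mod 256 = 152
Complement = 103

103


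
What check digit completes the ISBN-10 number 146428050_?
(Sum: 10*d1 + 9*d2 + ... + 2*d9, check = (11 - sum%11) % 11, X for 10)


Weighted sum: 189
189 mod 11 = 2

Check digit: 9


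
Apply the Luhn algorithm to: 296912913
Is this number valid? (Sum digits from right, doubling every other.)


Luhn sum = 45
45 mod 10 = 5

Invalid (Luhn sum mod 10 = 5)


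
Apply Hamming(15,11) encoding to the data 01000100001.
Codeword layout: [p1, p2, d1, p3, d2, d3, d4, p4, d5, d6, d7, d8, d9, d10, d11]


Parity bits: p1=0, p2=0, p3=0, p4=0

000010000100001


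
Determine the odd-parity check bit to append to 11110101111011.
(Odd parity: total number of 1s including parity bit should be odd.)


Number of 1s in data: 11
Parity bit: 0

0


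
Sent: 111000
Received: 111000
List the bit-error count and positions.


XOR: 000000

0 errors (received matches sent)


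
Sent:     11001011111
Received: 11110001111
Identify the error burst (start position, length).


XOR: 00111010000

Burst at position 2, length 5


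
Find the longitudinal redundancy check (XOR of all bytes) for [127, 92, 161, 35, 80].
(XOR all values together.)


XOR chain: 127 ^ 92 ^ 161 ^ 35 ^ 80 = 241

241


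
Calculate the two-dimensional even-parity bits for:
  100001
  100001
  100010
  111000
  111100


Row parities: 00010
Column parities: 100110

Row P: 00010, Col P: 100110, Corner: 1


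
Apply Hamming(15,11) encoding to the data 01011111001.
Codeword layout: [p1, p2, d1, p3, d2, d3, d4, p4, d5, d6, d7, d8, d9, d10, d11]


Parity bits: p1=1, p2=0, p3=0, p4=1

100010111111001


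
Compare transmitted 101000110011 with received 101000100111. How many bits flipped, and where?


XOR: 000000010100

2 error(s) at position(s): 7, 9


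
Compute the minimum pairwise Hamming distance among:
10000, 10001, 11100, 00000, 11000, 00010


Comparing all pairs, minimum distance: 1
Can detect 0 errors, correct 0 errors

1


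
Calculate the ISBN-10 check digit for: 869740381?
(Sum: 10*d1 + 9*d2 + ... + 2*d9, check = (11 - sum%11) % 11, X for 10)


Weighted sum: 317
317 mod 11 = 9

Check digit: 2


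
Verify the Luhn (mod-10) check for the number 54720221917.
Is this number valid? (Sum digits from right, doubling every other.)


Luhn sum = 50
50 mod 10 = 0

Valid (Luhn sum mod 10 = 0)


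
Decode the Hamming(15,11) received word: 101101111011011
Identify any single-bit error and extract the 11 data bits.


Syndrome = 0: no error detected

Data: 10111011011 (no errors)


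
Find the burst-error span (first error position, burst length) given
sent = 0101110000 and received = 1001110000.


XOR: 1100000000

Burst at position 0, length 2


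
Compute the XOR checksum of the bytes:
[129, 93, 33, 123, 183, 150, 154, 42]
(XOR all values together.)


XOR chain: 129 ^ 93 ^ 33 ^ 123 ^ 183 ^ 150 ^ 154 ^ 42 = 23

23


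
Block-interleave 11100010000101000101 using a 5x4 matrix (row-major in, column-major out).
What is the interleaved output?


Matrix:
  1110
  0010
  0001
  0100
  0101
Read columns: 10000100111100000101

10000100111100000101


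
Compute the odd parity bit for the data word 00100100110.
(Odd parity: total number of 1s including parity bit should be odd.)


Number of 1s in data: 4
Parity bit: 1

1


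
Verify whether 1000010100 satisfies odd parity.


Number of 1s: 3

Yes, parity is correct (3 ones)


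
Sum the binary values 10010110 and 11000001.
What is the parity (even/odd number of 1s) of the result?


10010110 = 150
11000001 = 193
Sum = 343 = 101010111
1s count = 6

even parity (6 ones in 101010111)


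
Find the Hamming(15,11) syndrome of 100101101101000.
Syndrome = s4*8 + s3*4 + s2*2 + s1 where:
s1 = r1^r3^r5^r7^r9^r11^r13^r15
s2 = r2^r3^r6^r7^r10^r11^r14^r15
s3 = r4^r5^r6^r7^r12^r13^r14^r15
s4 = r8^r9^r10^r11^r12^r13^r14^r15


s1=1, s2=1, s3=0, s4=1

Syndrome = 11 (error at position 11)


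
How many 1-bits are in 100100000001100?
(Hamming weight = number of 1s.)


Counting 1s in 100100000001100

4


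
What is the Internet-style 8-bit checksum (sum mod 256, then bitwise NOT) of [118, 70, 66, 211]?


Sum = 465 mod 256 = 209
Complement = 46

46


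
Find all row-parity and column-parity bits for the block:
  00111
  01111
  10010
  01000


Row parities: 1001
Column parities: 10010

Row P: 1001, Col P: 10010, Corner: 0


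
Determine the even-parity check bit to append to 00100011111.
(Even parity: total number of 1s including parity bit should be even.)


Number of 1s in data: 6
Parity bit: 0

0
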